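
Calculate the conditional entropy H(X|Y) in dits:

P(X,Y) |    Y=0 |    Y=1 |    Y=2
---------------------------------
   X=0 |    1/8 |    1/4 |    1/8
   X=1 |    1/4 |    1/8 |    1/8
0.2826 dits

Using the chain rule: H(X|Y) = H(X,Y) - H(Y)

First, compute H(X,Y) = 0.7526 dits

Marginal P(Y) = (3/8, 3/8, 1/4)
H(Y) = 0.4700 dits

H(X|Y) = H(X,Y) - H(Y) = 0.7526 - 0.4700 = 0.2826 dits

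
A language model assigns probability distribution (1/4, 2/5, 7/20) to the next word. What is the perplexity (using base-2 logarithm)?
2.9462

Perplexity is 2^H (or exp(H) for natural log).

First, H = -Σ p log p = 1.5589 bits
Perplexity = 2^1.5589 = 2.9462

Interpretation: The model's uncertainty is equivalent to choosing uniformly among 2.9 options.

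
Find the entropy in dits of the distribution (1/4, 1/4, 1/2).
0.4515 dits

Shannon entropy is H(X) = -Σ p(x) log p(x).

For P = (1/4, 1/4, 1/2):
H = -1/4 × log_10(1/4) -1/4 × log_10(1/4) -1/2 × log_10(1/2)
H = 0.4515 dits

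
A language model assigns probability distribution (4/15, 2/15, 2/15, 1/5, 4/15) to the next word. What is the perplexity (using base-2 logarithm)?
4.7785

Perplexity is 2^H (or exp(H) for natural log).

First, H = -Σ p log p = 2.2566 bits
Perplexity = 2^2.2566 = 4.7785

Interpretation: The model's uncertainty is equivalent to choosing uniformly among 4.8 options.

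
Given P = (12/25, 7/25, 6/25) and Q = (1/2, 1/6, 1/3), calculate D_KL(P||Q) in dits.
0.0203 dits

KL divergence: D_KL(P||Q) = Σ p(x) log(p(x)/q(x))

Computing term by term:
  x=0: 12/25 × log_10[(12/25)/(1/2)] = 12/25 × -0.0177 = -0.0085
  x=1: 7/25 × log_10[(7/25)/(1/6)] = 7/25 × 0.2253 = 0.0631
  x=2: 6/25 × log_10[(6/25)/(1/3)] = 6/25 × -0.1427 = -0.0342

D_KL(P||Q) = 0.0203 dits

Note: KL divergence is always non-negative and equals 0 iff P = Q.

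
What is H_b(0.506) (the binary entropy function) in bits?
0.9999 bits

The binary entropy function is:
H(p) = -p log(p) - (1-p) log(1-p)

H(0.506) = -0.506 × log_2(0.506) - 0.494 × log_2(0.494)
H(0.506) = 0.9999 bits

Note: Binary entropy is maximized at p=0.5 (H=1 bit) and minimized at p=0 or p=1 (H=0).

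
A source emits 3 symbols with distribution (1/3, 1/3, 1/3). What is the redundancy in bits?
0.0000 bits

Redundancy measures how far a source is from maximum entropy:
R = H_max - H(X)

Maximum entropy for 3 symbols: H_max = log_2(3) = 1.5850 bits
Actual entropy: H(X) = 1.5850 bits
Redundancy: R = 1.5850 - 1.5850 = 0.0000 bits

This redundancy represents potential for compression: the source could be compressed by 0.0000 bits per symbol.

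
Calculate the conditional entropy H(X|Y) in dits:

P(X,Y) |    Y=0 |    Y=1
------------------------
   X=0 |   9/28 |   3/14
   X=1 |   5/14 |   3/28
0.2927 dits

Using the chain rule: H(X|Y) = H(X,Y) - H(Y)

First, compute H(X,Y) = 0.5654 dits

Marginal P(Y) = (19/28, 9/28)
H(Y) = 0.2727 dits

H(X|Y) = H(X,Y) - H(Y) = 0.5654 - 0.2727 = 0.2927 dits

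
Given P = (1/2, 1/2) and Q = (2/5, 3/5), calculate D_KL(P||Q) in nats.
0.0204 nats

KL divergence: D_KL(P||Q) = Σ p(x) log(p(x)/q(x))

Computing term by term:
  x=0: 1/2 × log_e[(1/2)/(2/5)] = 1/2 × 0.2231 = 0.1116
  x=1: 1/2 × log_e[(1/2)/(3/5)] = 1/2 × -0.1823 = -0.0912

D_KL(P||Q) = 0.0204 nats

Note: KL divergence is always non-negative and equals 0 iff P = Q.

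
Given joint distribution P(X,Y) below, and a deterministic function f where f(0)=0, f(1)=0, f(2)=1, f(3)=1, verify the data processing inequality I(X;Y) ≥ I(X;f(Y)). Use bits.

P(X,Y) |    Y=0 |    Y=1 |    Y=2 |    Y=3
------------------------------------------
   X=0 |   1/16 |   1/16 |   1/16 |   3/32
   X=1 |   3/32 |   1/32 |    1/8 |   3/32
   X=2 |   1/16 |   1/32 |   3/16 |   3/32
I(X;Y) = 0.0539, I(X;f(Y)) = 0.0203, inequality holds: 0.0539 ≥ 0.0203

Data Processing Inequality: For any Markov chain X → Y → Z, we have I(X;Y) ≥ I(X;Z).

Here Z = f(Y) is a deterministic function of Y, forming X → Y → Z.

Original I(X;Y) = 0.0539 bits

After applying f:
P(X,Z) where Z=f(Y):
- P(X,Z=0) = P(X,Y=0) + P(X,Y=1)
- P(X,Z=1) = P(X,Y=2) + P(X,Y=3)

I(X;Z) = I(X;f(Y)) = 0.0203 bits

Verification: 0.0539 ≥ 0.0203 ✓

Information cannot be created by processing; the function f can only lose information about X.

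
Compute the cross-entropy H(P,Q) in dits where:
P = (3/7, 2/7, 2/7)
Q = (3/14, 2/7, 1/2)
0.5282 dits

Cross-entropy: H(P,Q) = -Σ p(x) log q(x)

Alternatively: H(P,Q) = H(P) + D_KL(P||Q)
H(P) = 0.4686 dits
D_KL(P||Q) = 0.0596 dits

H(P,Q) = 0.4686 + 0.0596 = 0.5282 dits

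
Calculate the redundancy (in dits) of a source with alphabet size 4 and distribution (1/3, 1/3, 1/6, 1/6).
0.0246 dits

Redundancy measures how far a source is from maximum entropy:
R = H_max - H(X)

Maximum entropy for 4 symbols: H_max = log_10(4) = 0.6021 dits
Actual entropy: H(X) = 0.5775 dits
Redundancy: R = 0.6021 - 0.5775 = 0.0246 dits

This redundancy represents potential for compression: the source could be compressed by 0.0246 dits per symbol.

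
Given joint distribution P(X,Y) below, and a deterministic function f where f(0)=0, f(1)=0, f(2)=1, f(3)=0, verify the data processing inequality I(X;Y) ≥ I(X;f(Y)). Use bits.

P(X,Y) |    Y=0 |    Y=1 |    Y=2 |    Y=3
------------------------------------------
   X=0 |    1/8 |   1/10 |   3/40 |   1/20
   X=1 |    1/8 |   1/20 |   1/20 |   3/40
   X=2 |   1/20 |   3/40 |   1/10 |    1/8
I(X;Y) = 0.0762, I(X;f(Y)) = 0.0097, inequality holds: 0.0762 ≥ 0.0097

Data Processing Inequality: For any Markov chain X → Y → Z, we have I(X;Y) ≥ I(X;Z).

Here Z = f(Y) is a deterministic function of Y, forming X → Y → Z.

Original I(X;Y) = 0.0762 bits

After applying f:
P(X,Z) where Z=f(Y):
- P(X,Z=0) = P(X,Y=0) + P(X,Y=1) + P(X,Y=3)
- P(X,Z=1) = P(X,Y=2)

I(X;Z) = I(X;f(Y)) = 0.0097 bits

Verification: 0.0762 ≥ 0.0097 ✓

Information cannot be created by processing; the function f can only lose information about X.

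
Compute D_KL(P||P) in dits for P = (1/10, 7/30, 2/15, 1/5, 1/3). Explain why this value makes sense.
0.0000 dits

KL divergence satisfies the Gibbs inequality: D_KL(P||Q) ≥ 0 for all distributions P, Q.

D_KL(P||Q) = Σ p(x) log(p(x)/q(x))
Each term is p(x) × log_10(p(x)/p(x)) = p(x) × log_10(1) = 0, so the sum is 0.
D_KL(P||Q) = 0.0000 dits

When P = Q, the KL divergence is exactly 0, as there is no 'divergence' between identical distributions.

This non-negativity is a fundamental property: relative entropy cannot be negative because it measures how different Q is from P.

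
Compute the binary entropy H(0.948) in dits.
0.0888 dits

The binary entropy function is:
H(p) = -p log(p) - (1-p) log(1-p)

H(0.948) = -0.948 × log_10(0.948) - 0.052 × log_10(0.052)
H(0.948) = 0.0888 dits

Note: Binary entropy is maximized at p=0.5 (H=1 bit) and minimized at p=0 or p=1 (H=0).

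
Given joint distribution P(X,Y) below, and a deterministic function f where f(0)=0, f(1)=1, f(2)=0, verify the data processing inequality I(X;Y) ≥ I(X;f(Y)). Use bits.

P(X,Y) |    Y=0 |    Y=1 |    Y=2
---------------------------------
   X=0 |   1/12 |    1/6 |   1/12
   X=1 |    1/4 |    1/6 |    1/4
I(X;Y) = 0.0441, I(X;f(Y)) = 0.0441, inequality holds: 0.0441 ≥ 0.0441

Data Processing Inequality: For any Markov chain X → Y → Z, we have I(X;Y) ≥ I(X;Z).

Here Z = f(Y) is a deterministic function of Y, forming X → Y → Z.

Original I(X;Y) = 0.0441 bits

After applying f:
P(X,Z) where Z=f(Y):
- P(X,Z=0) = P(X,Y=0) + P(X,Y=2)
- P(X,Z=1) = P(X,Y=1)

I(X;Z) = I(X;f(Y)) = 0.0441 bits

Verification: 0.0441 ≥ 0.0441 ✓

Information cannot be created by processing; the function f can only lose information about X.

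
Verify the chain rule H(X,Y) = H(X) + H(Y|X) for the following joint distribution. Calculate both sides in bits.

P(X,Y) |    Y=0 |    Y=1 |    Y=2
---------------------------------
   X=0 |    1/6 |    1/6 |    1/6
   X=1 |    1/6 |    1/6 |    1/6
H(X,Y) = 2.5850, H(X) = 1.0000, H(Y|X) = 1.5850 (all in bits)

Chain rule: H(X,Y) = H(X) + H(Y|X)

Left side — joint entropy directly:
H(X,Y) = -Σ p(x,y) log p(x,y) = 2.5850 bits

Right side — compute H(Y|X) from the conditional distributions:
P(X) = (1/2, 1/2), so H(X) = 1.0000 bits
H(Y|X) = Σ_x P(X=x) · H(Y|X=x):
  P(Y|X=0) = (1/3, 1/3, 1/3), H(Y|X=0) = 1.5850, weight P(X=0) = 1/2
  P(Y|X=1) = (1/3, 1/3, 1/3), H(Y|X=1) = 1.5850, weight P(X=1) = 1/2
H(Y|X) = 1.5850 bits

H(X) + H(Y|X) = 1.0000 + 1.5850 = 2.5850 bits

Both sides equal 2.5850 bits. ✓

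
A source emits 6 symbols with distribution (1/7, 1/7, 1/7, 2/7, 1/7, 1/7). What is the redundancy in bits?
0.0633 bits

Redundancy measures how far a source is from maximum entropy:
R = H_max - H(X)

Maximum entropy for 6 symbols: H_max = log_2(6) = 2.5850 bits
Actual entropy: H(X) = 2.5216 bits
Redundancy: R = 2.5850 - 2.5216 = 0.0633 bits

This redundancy represents potential for compression: the source could be compressed by 0.0633 bits per symbol.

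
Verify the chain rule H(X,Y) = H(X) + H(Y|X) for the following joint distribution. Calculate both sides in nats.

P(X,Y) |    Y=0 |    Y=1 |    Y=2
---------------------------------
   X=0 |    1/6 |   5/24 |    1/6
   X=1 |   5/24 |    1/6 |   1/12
H(X,Y) = 1.7565, H(X) = 0.6897, H(Y|X) = 1.0669 (all in nats)

Chain rule: H(X,Y) = H(X) + H(Y|X)

Left side — joint entropy directly:
H(X,Y) = -Σ p(x,y) log p(x,y) = 1.7565 nats

Right side — compute H(Y|X) from the conditional distributions:
P(X) = (13/24, 11/24), so H(X) = 0.6897 nats
H(Y|X) = Σ_x P(X=x) · H(Y|X=x):
  P(Y|X=0) = (4/13, 5/13, 4/13), H(Y|X=0) = 1.0928, weight P(X=0) = 13/24
  P(Y|X=1) = (5/11, 4/11, 2/11), H(Y|X=1) = 1.0362, weight P(X=1) = 11/24
H(Y|X) = 1.0669 nats

H(X) + H(Y|X) = 0.6897 + 1.0669 = 1.7565 nats

Both sides equal 1.7565 nats. ✓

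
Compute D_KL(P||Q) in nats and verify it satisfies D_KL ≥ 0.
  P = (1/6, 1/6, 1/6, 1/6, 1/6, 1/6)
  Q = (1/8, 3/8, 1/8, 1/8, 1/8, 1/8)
0.1046 nats

KL divergence satisfies the Gibbs inequality: D_KL(P||Q) ≥ 0 for all distributions P, Q.

D_KL(P||Q) = Σ p(x) log(p(x)/q(x))
Term by term:
  x=0: 1/6 × log_e[(1/6)/(1/8)] = 0.0479
  x=1: 1/6 × log_e[(1/6)/(3/8)] = -0.1352
  x=2: 1/6 × log_e[(1/6)/(1/8)] = 0.0479
  x=3: 1/6 × log_e[(1/6)/(1/8)] = 0.0479
  x=4: 1/6 × log_e[(1/6)/(1/8)] = 0.0479
  x=5: 1/6 × log_e[(1/6)/(1/8)] = 0.0479
D_KL(P||Q) = 0.1046 nats

D_KL(P||Q) = 0.1046 ≥ 0 ✓

This non-negativity is a fundamental property: relative entropy cannot be negative because it measures how different Q is from P.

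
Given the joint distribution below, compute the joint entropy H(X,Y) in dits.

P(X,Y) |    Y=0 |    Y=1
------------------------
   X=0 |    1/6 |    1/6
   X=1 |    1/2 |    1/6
0.5396 dits

Joint entropy is H(X,Y) = -Σ_{x,y} p(x,y) log p(x,y).

Summing over all non-zero entries:
H(X,Y) = -[1/6·log_10(1/6) + 1/6·log_10(1/6) + 1/2·log_10(1/2) + 1/6·log_10(1/6)]
H(X,Y) = 0.5396 dits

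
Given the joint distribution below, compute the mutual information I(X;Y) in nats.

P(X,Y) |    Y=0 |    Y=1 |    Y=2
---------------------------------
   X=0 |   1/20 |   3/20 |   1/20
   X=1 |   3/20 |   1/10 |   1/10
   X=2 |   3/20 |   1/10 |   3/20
0.0480 nats

Mutual information: I(X;Y) = H(X) + H(Y) - H(X,Y)

Marginals:
P(X) = (1/4, 7/20, 2/5), H(X) = 1.0805 nats
P(Y) = (7/20, 7/20, 3/10), H(Y) = 1.0961 nats

Joint entropy: H(X,Y) = 2.1286 nats

I(X;Y) = 1.0805 + 1.0961 - 2.1286 = 0.0480 nats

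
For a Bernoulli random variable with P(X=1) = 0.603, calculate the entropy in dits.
0.2917 dits

The binary entropy function is:
H(p) = -p log(p) - (1-p) log(1-p)

H(0.603) = -0.603 × log_10(0.603) - 0.397 × log_10(0.397)
H(0.603) = 0.2917 dits

Note: Binary entropy is maximized at p=0.5 (H=1 bit) and minimized at p=0 or p=1 (H=0).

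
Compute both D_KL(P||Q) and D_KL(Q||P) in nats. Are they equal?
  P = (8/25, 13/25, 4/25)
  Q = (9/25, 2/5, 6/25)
D_KL(P||Q) = 0.0339, D_KL(Q||P) = 0.0348

KL divergence is not symmetric: D_KL(P||Q) ≠ D_KL(Q||P) in general.

D_KL(P||Q) = 0.0339 nats
D_KL(Q||P) = 0.0348 nats

No, they are not equal!

This asymmetry is why KL divergence is not a true distance metric.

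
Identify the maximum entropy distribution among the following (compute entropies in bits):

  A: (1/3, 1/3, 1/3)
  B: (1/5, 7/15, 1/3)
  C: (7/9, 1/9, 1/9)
A

For a discrete distribution over n outcomes, entropy is maximized by the uniform distribution.

Computing entropies:
H(A) = 1.5850 bits
H(B) = 1.5058 bits
H(C) = 0.9864 bits

The uniform distribution (where all probabilities equal 1/3) achieves the maximum entropy of log_2(3) = 1.5850 bits.

Distribution A has the highest entropy.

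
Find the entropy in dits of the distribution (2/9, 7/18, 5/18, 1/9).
0.5652 dits

Shannon entropy is H(X) = -Σ p(x) log p(x).

For P = (2/9, 7/18, 5/18, 1/9):
H = -2/9 × log_10(2/9) -7/18 × log_10(7/18) -5/18 × log_10(5/18) -1/9 × log_10(1/9)
H = 0.5652 dits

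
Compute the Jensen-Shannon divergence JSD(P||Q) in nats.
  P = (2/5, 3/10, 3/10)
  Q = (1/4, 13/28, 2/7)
0.0177 nats

Jensen-Shannon divergence is:
JSD(P||Q) = 0.5 × D_KL(P||M) + 0.5 × D_KL(Q||M)
where M = 0.5 × (P + Q) is the mixture distribution.

M = 0.5 × (2/5, 3/10, 3/10) + 0.5 × (1/4, 13/28, 2/7) = (13/40, 0.382143, 0.292857)

D_KL(P||M) = 0.0177 nats
D_KL(Q||M) = 0.0178 nats

JSD(P||Q) = 0.5 × 0.0177 + 0.5 × 0.0178 = 0.0177 nats

Unlike KL divergence, JSD is symmetric and bounded: 0 ≤ JSD ≤ log(2).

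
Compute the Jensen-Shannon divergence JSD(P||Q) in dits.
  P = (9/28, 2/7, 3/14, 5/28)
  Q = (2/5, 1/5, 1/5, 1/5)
0.0028 dits

Jensen-Shannon divergence is:
JSD(P||Q) = 0.5 × D_KL(P||M) + 0.5 × D_KL(Q||M)
where M = 0.5 × (P + Q) is the mixture distribution.

M = 0.5 × (9/28, 2/7, 3/14, 5/28) + 0.5 × (2/5, 1/5, 1/5, 1/5) = (0.360714, 0.242857, 0.207143, 0.189286)

D_KL(P||M) = 0.0027 dits
D_KL(Q||M) = 0.0028 dits

JSD(P||Q) = 0.5 × 0.0027 + 0.5 × 0.0028 = 0.0028 dits

Unlike KL divergence, JSD is symmetric and bounded: 0 ≤ JSD ≤ log(2).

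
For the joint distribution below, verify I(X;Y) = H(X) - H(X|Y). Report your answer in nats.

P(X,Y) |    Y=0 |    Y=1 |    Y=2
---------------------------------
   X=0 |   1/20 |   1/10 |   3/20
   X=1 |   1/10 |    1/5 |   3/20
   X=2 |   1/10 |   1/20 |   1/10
I(X;Y) = 0.0360 nats

Mutual information has multiple equivalent forms:
- I(X;Y) = H(X) - H(X|Y)
- I(X;Y) = H(Y) - H(Y|X)
- I(X;Y) = H(X) + H(Y) - H(X,Y)

Computing all quantities:
H(X) = 1.0671, H(Y) = 1.0805, H(X,Y) = 2.1116
H(X|Y) = 1.0311, H(Y|X) = 1.0445

Verification:
H(X) - H(X|Y) = 1.0671 - 1.0311 = 0.0360
H(Y) - H(Y|X) = 1.0805 - 1.0445 = 0.0360
H(X) + H(Y) - H(X,Y) = 1.0671 + 1.0805 - 2.1116 = 0.0360

All forms give I(X;Y) = 0.0360 nats. ✓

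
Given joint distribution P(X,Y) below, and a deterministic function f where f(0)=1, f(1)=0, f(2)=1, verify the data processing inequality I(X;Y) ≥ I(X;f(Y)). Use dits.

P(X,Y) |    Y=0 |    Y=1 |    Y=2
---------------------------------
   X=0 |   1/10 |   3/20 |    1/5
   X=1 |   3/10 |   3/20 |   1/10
I(X;Y) = 0.0279, I(X;f(Y)) = 0.0009, inequality holds: 0.0279 ≥ 0.0009

Data Processing Inequality: For any Markov chain X → Y → Z, we have I(X;Y) ≥ I(X;Z).

Here Z = f(Y) is a deterministic function of Y, forming X → Y → Z.

Original I(X;Y) = 0.0279 dits

After applying f:
P(X,Z) where Z=f(Y):
- P(X,Z=0) = P(X,Y=1)
- P(X,Z=1) = P(X,Y=0) + P(X,Y=2)

I(X;Z) = I(X;f(Y)) = 0.0009 dits

Verification: 0.0279 ≥ 0.0009 ✓

Information cannot be created by processing; the function f can only lose information about X.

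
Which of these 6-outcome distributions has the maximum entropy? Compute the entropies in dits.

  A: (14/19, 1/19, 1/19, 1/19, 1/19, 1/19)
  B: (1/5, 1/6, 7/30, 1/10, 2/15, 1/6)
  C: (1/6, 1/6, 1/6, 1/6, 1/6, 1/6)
C

For a discrete distribution over n outcomes, entropy is maximized by the uniform distribution.

Computing entropies:
H(A) = 0.4342 dits
H(B) = 0.7633 dits
H(C) = 0.7782 dits

The uniform distribution (where all probabilities equal 1/6) achieves the maximum entropy of log_10(6) = 0.7782 dits.

Distribution C has the highest entropy.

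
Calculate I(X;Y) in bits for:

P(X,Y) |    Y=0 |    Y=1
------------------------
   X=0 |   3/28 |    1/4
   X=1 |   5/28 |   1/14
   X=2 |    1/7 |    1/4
0.0832 bits

Mutual information: I(X;Y) = H(X) + H(Y) - H(X,Y)

Marginals:
P(X) = (5/14, 1/4, 11/28), H(X) = 1.5601 bits
P(Y) = (3/7, 4/7), H(Y) = 0.9852 bits

Joint entropy: H(X,Y) = 2.4621 bits

I(X;Y) = 1.5601 + 0.9852 - 2.4621 = 0.0832 bits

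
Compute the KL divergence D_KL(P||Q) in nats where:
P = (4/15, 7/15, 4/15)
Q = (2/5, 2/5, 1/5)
0.0405 nats

KL divergence: D_KL(P||Q) = Σ p(x) log(p(x)/q(x))

Computing term by term:
  x=0: 4/15 × log_e[(4/15)/(2/5)] = 4/15 × -0.4055 = -0.1081
  x=1: 7/15 × log_e[(7/15)/(2/5)] = 7/15 × 0.1542 = 0.0719
  x=2: 4/15 × log_e[(4/15)/(1/5)] = 4/15 × 0.2877 = 0.0767

D_KL(P||Q) = 0.0405 nats

Note: KL divergence is always non-negative and equals 0 iff P = Q.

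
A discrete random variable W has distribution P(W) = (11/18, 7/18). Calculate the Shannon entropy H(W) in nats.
0.6682 nats

Shannon entropy is H(X) = -Σ p(x) log p(x).

For P = (11/18, 7/18):
H = -11/18 × log_e(11/18) -7/18 × log_e(7/18)
H = 0.6682 nats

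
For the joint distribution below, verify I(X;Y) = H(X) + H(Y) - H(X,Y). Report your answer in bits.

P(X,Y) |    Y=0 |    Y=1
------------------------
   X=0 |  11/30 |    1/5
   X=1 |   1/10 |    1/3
I(X;Y) = 0.1283 bits

Mutual information has multiple equivalent forms:
- I(X;Y) = H(X) - H(X|Y)
- I(X;Y) = H(Y) - H(Y|X)
- I(X;Y) = H(X) + H(Y) - H(X,Y)

Computing all quantities:
H(X) = 0.9871, H(Y) = 0.9968, H(X,Y) = 1.8556
H(X|Y) = 0.8588, H(Y|X) = 0.8685

Verification:
H(X) - H(X|Y) = 0.9871 - 0.8588 = 0.1283
H(Y) - H(Y|X) = 0.9968 - 0.8685 = 0.1283
H(X) + H(Y) - H(X,Y) = 0.9871 + 0.9968 - 1.8556 = 0.1283

All forms give I(X;Y) = 0.1283 bits. ✓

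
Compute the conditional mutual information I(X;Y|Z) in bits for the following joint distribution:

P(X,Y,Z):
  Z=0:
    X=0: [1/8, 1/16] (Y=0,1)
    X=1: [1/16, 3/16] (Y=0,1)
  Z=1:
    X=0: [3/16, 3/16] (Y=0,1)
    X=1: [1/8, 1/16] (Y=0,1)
0.0663 bits

Conditional mutual information: I(X;Y|Z) = H(X|Z) + H(Y|Z) - H(X,Y|Z)

H(Z) = 0.9887
H(X,Z) = 1.9363 → H(X|Z) = 0.9476
H(Y,Z) = 1.9772 → H(Y|Z) = 0.9885
H(X,Y,Z) = 2.8585 → H(X,Y|Z) = 1.8698

I(X;Y|Z) = 0.9476 + 0.9885 - 1.8698 = 0.0663 bits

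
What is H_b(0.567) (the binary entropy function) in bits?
0.9870 bits

The binary entropy function is:
H(p) = -p log(p) - (1-p) log(1-p)

H(0.567) = -0.567 × log_2(0.567) - 0.433 × log_2(0.433)
H(0.567) = 0.9870 bits

Note: Binary entropy is maximized at p=0.5 (H=1 bit) and minimized at p=0 or p=1 (H=0).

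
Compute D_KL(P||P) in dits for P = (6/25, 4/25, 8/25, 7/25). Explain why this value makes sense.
0.0000 dits

KL divergence satisfies the Gibbs inequality: D_KL(P||Q) ≥ 0 for all distributions P, Q.

D_KL(P||Q) = Σ p(x) log(p(x)/q(x))
Each term is p(x) × log_10(p(x)/p(x)) = p(x) × log_10(1) = 0, so the sum is 0.
D_KL(P||Q) = 0.0000 dits

When P = Q, the KL divergence is exactly 0, as there is no 'divergence' between identical distributions.

This non-negativity is a fundamental property: relative entropy cannot be negative because it measures how different Q is from P.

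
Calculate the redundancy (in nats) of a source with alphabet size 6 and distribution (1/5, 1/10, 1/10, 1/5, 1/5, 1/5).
0.0437 nats

Redundancy measures how far a source is from maximum entropy:
R = H_max - H(X)

Maximum entropy for 6 symbols: H_max = log_e(6) = 1.7918 nats
Actual entropy: H(X) = 1.7481 nats
Redundancy: R = 1.7918 - 1.7481 = 0.0437 nats

This redundancy represents potential for compression: the source could be compressed by 0.0437 nats per symbol.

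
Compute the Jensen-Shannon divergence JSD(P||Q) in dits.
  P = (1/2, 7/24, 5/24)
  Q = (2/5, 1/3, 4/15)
0.0023 dits

Jensen-Shannon divergence is:
JSD(P||Q) = 0.5 × D_KL(P||M) + 0.5 × D_KL(Q||M)
where M = 0.5 × (P + Q) is the mixture distribution.

M = 0.5 × (1/2, 7/24, 5/24) + 0.5 × (2/5, 1/3, 4/15) = (9/20, 5/16, 0.2375)

D_KL(P||M) = 0.0023 dits
D_KL(Q||M) = 0.0023 dits

JSD(P||Q) = 0.5 × 0.0023 + 0.5 × 0.0023 = 0.0023 dits

Unlike KL divergence, JSD is symmetric and bounded: 0 ≤ JSD ≤ log(2).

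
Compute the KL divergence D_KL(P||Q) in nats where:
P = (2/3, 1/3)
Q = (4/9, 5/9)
0.1000 nats

KL divergence: D_KL(P||Q) = Σ p(x) log(p(x)/q(x))

Computing term by term:
  x=0: 2/3 × log_e[(2/3)/(4/9)] = 2/3 × 0.4055 = 0.2703
  x=1: 1/3 × log_e[(1/3)/(5/9)] = 1/3 × -0.5108 = -0.1703

D_KL(P||Q) = 0.1000 nats

Note: KL divergence is always non-negative and equals 0 iff P = Q.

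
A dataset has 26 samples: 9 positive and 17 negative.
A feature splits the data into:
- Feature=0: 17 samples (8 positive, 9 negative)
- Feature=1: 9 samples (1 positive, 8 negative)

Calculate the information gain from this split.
0.1042 bits

Information Gain = H(Y) - H(Y|Feature)

Before split:
P(positive) = 9/26 = 0.3462
H(Y) = 0.9306 bits

After split:
Feature=0: H = 0.9975 bits (weight = 17/26)
Feature=1: H = 0.5033 bits (weight = 9/26)
H(Y|Feature) = (17/26)×0.9975 + (9/26)×0.5033 = 0.8264 bits

Information Gain = 0.9306 - 0.8264 = 0.1042 bits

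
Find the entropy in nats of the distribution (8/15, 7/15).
0.6909 nats

Shannon entropy is H(X) = -Σ p(x) log p(x).

For P = (8/15, 7/15):
H = -8/15 × log_e(8/15) -7/15 × log_e(7/15)
H = 0.6909 nats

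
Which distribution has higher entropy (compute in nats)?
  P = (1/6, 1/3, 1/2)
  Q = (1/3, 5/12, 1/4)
Q

Computing entropies in nats:
H(P) = 1.0114
H(Q) = 1.0776

Distribution Q has higher entropy.

Intuition: The distribution closer to uniform (more spread out) has higher entropy.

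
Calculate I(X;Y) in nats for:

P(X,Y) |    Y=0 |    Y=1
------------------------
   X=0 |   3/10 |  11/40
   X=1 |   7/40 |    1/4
0.0059 nats

Mutual information: I(X;Y) = H(X) + H(Y) - H(X,Y)

Marginals:
P(X) = (23/40, 17/40), H(X) = 0.6819 nats
P(Y) = (19/40, 21/40), H(Y) = 0.6919 nats

Joint entropy: H(X,Y) = 1.3678 nats

I(X;Y) = 0.6819 + 0.6919 - 1.3678 = 0.0059 nats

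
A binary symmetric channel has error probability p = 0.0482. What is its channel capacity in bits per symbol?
0.7213 bits

For a binary symmetric channel (BSC) with error probability p:
Capacity C = 1 - H(p) bits per symbol

where H(p) = -p log₂(p) - (1-p) log₂(1-p) is the binary entropy function.

H(0.0482) = 0.2787 bits
C = 1 - 0.2787 = 0.7213 bits per symbol

This means we can reliably transmit up to 0.7213 bits of information per channel use.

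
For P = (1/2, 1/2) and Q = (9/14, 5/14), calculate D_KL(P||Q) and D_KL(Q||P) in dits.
D_KL(P||Q) = 0.0185, D_KL(Q||P) = 0.0180

KL divergence is not symmetric: D_KL(P||Q) ≠ D_KL(Q||P) in general.

D_KL(P||Q) = 0.0185 dits
D_KL(Q||P) = 0.0180 dits

No, they are not equal!

This asymmetry is why KL divergence is not a true distance metric.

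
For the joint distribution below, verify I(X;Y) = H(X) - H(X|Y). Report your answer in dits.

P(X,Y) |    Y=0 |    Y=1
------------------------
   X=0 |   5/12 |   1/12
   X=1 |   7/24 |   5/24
I(X;Y) = 0.0168 dits

Mutual information has multiple equivalent forms:
- I(X;Y) = H(X) - H(X|Y)
- I(X;Y) = H(Y) - H(Y|X)
- I(X;Y) = H(X) + H(Y) - H(X,Y)

Computing all quantities:
H(X) = 0.3010, H(Y) = 0.2622, H(X,Y) = 0.5464
H(X|Y) = 0.2842, H(Y|X) = 0.2453

Verification:
H(X) - H(X|Y) = 0.3010 - 0.2842 = 0.0168
H(Y) - H(Y|X) = 0.2622 - 0.2453 = 0.0168
H(X) + H(Y) - H(X,Y) = 0.3010 + 0.2622 - 0.5464 = 0.0168

All forms give I(X;Y) = 0.0168 dits. ✓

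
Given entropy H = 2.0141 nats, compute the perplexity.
7.4940

Perplexity is e^H (or exp(H) for natural log).

H = 2.0141 nats
Perplexity = e^2.0141 = 7.4940

Interpretation: The model's uncertainty is equivalent to choosing uniformly among 7.5 options.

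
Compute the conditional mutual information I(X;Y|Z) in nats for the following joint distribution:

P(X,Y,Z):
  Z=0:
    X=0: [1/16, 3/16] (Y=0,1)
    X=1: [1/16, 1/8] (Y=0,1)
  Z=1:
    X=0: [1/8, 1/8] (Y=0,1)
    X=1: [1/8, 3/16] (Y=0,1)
0.0046 nats

Conditional mutual information: I(X;Y|Z) = H(X|Z) + H(Y|Z) - H(X,Y|Z)

H(Z) = 0.6853
H(X,Z) = 1.3705 → H(X|Z) = 0.6852
H(Y,Z) = 1.3335 → H(Y|Z) = 0.6482
H(X,Y,Z) = 2.0140 → H(X,Y|Z) = 1.3287

I(X;Y|Z) = 0.6852 + 0.6482 - 1.3287 = 0.0046 nats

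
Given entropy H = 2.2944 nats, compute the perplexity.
9.9185

Perplexity is e^H (or exp(H) for natural log).

H = 2.2944 nats
Perplexity = e^2.2944 = 9.9185

Interpretation: The model's uncertainty is equivalent to choosing uniformly among 9.9 options.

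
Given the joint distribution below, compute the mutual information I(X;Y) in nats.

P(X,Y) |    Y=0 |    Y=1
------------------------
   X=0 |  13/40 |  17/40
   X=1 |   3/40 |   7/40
0.0071 nats

Mutual information: I(X;Y) = H(X) + H(Y) - H(X,Y)

Marginals:
P(X) = (3/4, 1/4), H(X) = 0.5623 nats
P(Y) = (2/5, 3/5), H(Y) = 0.6730 nats

Joint entropy: H(X,Y) = 1.2282 nats

I(X;Y) = 0.5623 + 0.6730 - 1.2282 = 0.0071 nats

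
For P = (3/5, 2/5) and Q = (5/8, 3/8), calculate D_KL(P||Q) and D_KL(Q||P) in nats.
D_KL(P||Q) = 0.0013, D_KL(Q||P) = 0.0013

KL divergence is not symmetric: D_KL(P||Q) ≠ D_KL(Q||P) in general.

D_KL(P||Q) = 0.0013 nats
D_KL(Q||P) = 0.0013 nats

In this case they happen to be equal (to 4 decimal places).

This asymmetry is why KL divergence is not a true distance metric.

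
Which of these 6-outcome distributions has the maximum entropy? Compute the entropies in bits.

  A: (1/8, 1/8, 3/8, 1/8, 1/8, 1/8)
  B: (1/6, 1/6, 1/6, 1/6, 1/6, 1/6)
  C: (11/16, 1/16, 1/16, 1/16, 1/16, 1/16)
B

For a discrete distribution over n outcomes, entropy is maximized by the uniform distribution.

Computing entropies:
H(A) = 2.4056 bits
H(B) = 2.5850 bits
H(C) = 1.6216 bits

The uniform distribution (where all probabilities equal 1/6) achieves the maximum entropy of log_2(6) = 2.5850 bits.

Distribution B has the highest entropy.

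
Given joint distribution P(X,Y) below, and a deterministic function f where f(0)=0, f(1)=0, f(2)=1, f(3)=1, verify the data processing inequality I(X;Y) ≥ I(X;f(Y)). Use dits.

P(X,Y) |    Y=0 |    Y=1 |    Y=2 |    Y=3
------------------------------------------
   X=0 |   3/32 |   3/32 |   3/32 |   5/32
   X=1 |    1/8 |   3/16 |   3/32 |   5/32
I(X;Y) = 0.0045, I(X;f(Y)) = 0.0035, inequality holds: 0.0045 ≥ 0.0035

Data Processing Inequality: For any Markov chain X → Y → Z, we have I(X;Y) ≥ I(X;Z).

Here Z = f(Y) is a deterministic function of Y, forming X → Y → Z.

Original I(X;Y) = 0.0045 dits

After applying f:
P(X,Z) where Z=f(Y):
- P(X,Z=0) = P(X,Y=0) + P(X,Y=1)
- P(X,Z=1) = P(X,Y=2) + P(X,Y=3)

I(X;Z) = I(X;f(Y)) = 0.0035 dits

Verification: 0.0045 ≥ 0.0035 ✓

Information cannot be created by processing; the function f can only lose information about X.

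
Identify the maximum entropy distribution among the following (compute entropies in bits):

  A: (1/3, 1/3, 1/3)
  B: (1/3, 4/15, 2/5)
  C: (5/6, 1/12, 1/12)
A

For a discrete distribution over n outcomes, entropy is maximized by the uniform distribution.

Computing entropies:
H(A) = 1.5850 bits
H(B) = 1.5656 bits
H(C) = 0.8167 bits

The uniform distribution (where all probabilities equal 1/3) achieves the maximum entropy of log_2(3) = 1.5850 bits.

Distribution A has the highest entropy.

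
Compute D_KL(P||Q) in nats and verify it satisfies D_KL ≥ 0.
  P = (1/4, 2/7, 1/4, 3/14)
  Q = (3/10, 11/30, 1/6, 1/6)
0.0384 nats

KL divergence satisfies the Gibbs inequality: D_KL(P||Q) ≥ 0 for all distributions P, Q.

D_KL(P||Q) = Σ p(x) log(p(x)/q(x))
Term by term:
  x=0: 1/4 × log_e[(1/4)/(3/10)] = -0.0456
  x=1: 2/7 × log_e[(2/7)/(11/30)] = -0.0713
  x=2: 1/4 × log_e[(1/4)/(1/6)] = 0.1014
  x=3: 3/14 × log_e[(3/14)/(1/6)] = 0.0539
D_KL(P||Q) = 0.0384 nats

D_KL(P||Q) = 0.0384 ≥ 0 ✓

This non-negativity is a fundamental property: relative entropy cannot be negative because it measures how different Q is from P.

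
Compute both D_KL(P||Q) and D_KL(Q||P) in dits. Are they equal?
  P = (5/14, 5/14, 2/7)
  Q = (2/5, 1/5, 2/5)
D_KL(P||Q) = 0.0306, D_KL(Q||P) = 0.0278

KL divergence is not symmetric: D_KL(P||Q) ≠ D_KL(Q||P) in general.

D_KL(P||Q) = 0.0306 dits
D_KL(Q||P) = 0.0278 dits

No, they are not equal!

This asymmetry is why KL divergence is not a true distance metric.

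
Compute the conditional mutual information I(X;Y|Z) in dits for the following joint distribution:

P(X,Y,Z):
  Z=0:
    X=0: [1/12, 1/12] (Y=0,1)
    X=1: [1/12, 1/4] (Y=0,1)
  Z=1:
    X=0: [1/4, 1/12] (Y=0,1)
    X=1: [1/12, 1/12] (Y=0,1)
0.0133 dits

Conditional mutual information: I(X;Y|Z) = H(X|Z) + H(Y|Z) - H(X,Y|Z)

H(Z) = 0.3010
H(X,Z) = 0.5775 → H(X|Z) = 0.2764
H(Y,Z) = 0.5775 → H(Y|Z) = 0.2764
H(X,Y,Z) = 0.8406 → H(X,Y|Z) = 0.5396

I(X;Y|Z) = 0.2764 + 0.2764 - 0.5396 = 0.0133 dits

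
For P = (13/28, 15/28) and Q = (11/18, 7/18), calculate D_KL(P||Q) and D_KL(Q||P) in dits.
D_KL(P||Q) = 0.0191, D_KL(Q||P) = 0.0188

KL divergence is not symmetric: D_KL(P||Q) ≠ D_KL(Q||P) in general.

D_KL(P||Q) = 0.0191 dits
D_KL(Q||P) = 0.0188 dits

No, they are not equal!

This asymmetry is why KL divergence is not a true distance metric.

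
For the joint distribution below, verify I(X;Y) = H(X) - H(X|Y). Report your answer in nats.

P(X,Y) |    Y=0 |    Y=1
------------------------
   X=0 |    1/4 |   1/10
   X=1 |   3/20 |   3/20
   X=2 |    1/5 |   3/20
I(X;Y) = 0.0167 nats

Mutual information has multiple equivalent forms:
- I(X;Y) = H(X) - H(X|Y)
- I(X;Y) = H(Y) - H(Y|X)
- I(X;Y) = H(X) + H(Y) - H(X,Y)

Computing all quantities:
H(X) = 1.0961, H(Y) = 0.6730, H(X,Y) = 1.7524
H(X|Y) = 1.0794, H(Y|X) = 0.6564

Verification:
H(X) - H(X|Y) = 1.0961 - 1.0794 = 0.0167
H(Y) - H(Y|X) = 0.6730 - 0.6564 = 0.0167
H(X) + H(Y) - H(X,Y) = 1.0961 + 0.6730 - 1.7524 = 0.0167

All forms give I(X;Y) = 0.0167 nats. ✓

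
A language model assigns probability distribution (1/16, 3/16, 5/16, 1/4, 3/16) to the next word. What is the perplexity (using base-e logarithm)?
4.5317

Perplexity is e^H (or exp(H) for natural log).

First, H = -Σ p log p = 1.5111 nats
Perplexity = e^1.5111 = 4.5317

Interpretation: The model's uncertainty is equivalent to choosing uniformly among 4.5 options.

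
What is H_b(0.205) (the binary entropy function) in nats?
0.5073 nats

The binary entropy function is:
H(p) = -p log(p) - (1-p) log(1-p)

H(0.205) = -0.205 × log_e(0.205) - 0.795 × log_e(0.795)
H(0.205) = 0.5073 nats

Note: Binary entropy is maximized at p=0.5 (H=1 bit) and minimized at p=0 or p=1 (H=0).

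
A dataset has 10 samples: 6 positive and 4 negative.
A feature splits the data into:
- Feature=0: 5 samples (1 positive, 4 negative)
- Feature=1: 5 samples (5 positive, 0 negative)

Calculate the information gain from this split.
0.6100 bits

Information Gain = H(Y) - H(Y|Feature)

Before split:
P(positive) = 6/10 = 0.6000
H(Y) = 0.9710 bits

After split:
Feature=0: H = 0.7219 bits (weight = 5/10)
Feature=1: H = 0.0000 bits (weight = 5/10)
H(Y|Feature) = (5/10)×0.7219 + (5/10)×0.0000 = 0.3610 bits

Information Gain = 0.9710 - 0.3610 = 0.6100 bits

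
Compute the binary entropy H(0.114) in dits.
0.1541 dits

The binary entropy function is:
H(p) = -p log(p) - (1-p) log(1-p)

H(0.114) = -0.114 × log_10(0.114) - 0.886 × log_10(0.886)
H(0.114) = 0.1541 dits

Note: Binary entropy is maximized at p=0.5 (H=1 bit) and minimized at p=0 or p=1 (H=0).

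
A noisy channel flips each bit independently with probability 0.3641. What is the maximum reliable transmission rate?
0.0540 bits

For a binary symmetric channel (BSC) with error probability p:
Capacity C = 1 - H(p) bits per symbol

where H(p) = -p log₂(p) - (1-p) log₂(1-p) is the binary entropy function.

H(0.3641) = 0.9460 bits
C = 1 - 0.9460 = 0.0540 bits per symbol

This means we can reliably transmit up to 0.0540 bits of information per channel use.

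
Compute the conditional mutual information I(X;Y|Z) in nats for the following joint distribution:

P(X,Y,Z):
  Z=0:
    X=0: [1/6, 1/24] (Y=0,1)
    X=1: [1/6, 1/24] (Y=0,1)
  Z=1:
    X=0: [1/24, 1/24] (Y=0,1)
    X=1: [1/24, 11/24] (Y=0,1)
0.0381 nats

Conditional mutual information: I(X;Y|Z) = H(X|Z) + H(Y|Z) - H(X,Y|Z)

H(Z) = 0.6792
H(X,Z) = 1.2072 → H(X|Z) = 0.5280
H(Y,Z) = 1.1269 → H(Y|Z) = 0.4477
H(X,Y,Z) = 1.6169 → H(X,Y|Z) = 0.9377

I(X;Y|Z) = 0.5280 + 0.4477 - 0.9377 = 0.0381 nats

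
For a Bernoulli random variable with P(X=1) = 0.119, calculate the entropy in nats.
0.3649 nats

The binary entropy function is:
H(p) = -p log(p) - (1-p) log(1-p)

H(0.119) = -0.119 × log_e(0.119) - 0.881 × log_e(0.881)
H(0.119) = 0.3649 nats

Note: Binary entropy is maximized at p=0.5 (H=1 bit) and minimized at p=0 or p=1 (H=0).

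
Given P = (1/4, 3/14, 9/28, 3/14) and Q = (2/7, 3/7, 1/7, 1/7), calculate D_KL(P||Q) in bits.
0.2389 bits

KL divergence: D_KL(P||Q) = Σ p(x) log(p(x)/q(x))

Computing term by term:
  x=0: 1/4 × log_2[(1/4)/(2/7)] = 1/4 × -0.1926 = -0.0482
  x=1: 3/14 × log_2[(3/14)/(3/7)] = 3/14 × -1.0000 = -0.2143
  x=2: 9/28 × log_2[(9/28)/(1/7)] = 9/28 × 1.1699 = 0.3760
  x=3: 3/14 × log_2[(3/14)/(1/7)] = 3/14 × 0.5850 = 0.1253

D_KL(P||Q) = 0.2389 bits

Note: KL divergence is always non-negative and equals 0 iff P = Q.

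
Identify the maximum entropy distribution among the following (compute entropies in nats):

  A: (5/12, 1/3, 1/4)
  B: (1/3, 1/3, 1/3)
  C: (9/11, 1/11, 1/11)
B

For a discrete distribution over n outcomes, entropy is maximized by the uniform distribution.

Computing entropies:
H(A) = 1.0776 nats
H(B) = 1.0986 nats
H(C) = 0.6002 nats

The uniform distribution (where all probabilities equal 1/3) achieves the maximum entropy of log_e(3) = 1.0986 nats.

Distribution B has the highest entropy.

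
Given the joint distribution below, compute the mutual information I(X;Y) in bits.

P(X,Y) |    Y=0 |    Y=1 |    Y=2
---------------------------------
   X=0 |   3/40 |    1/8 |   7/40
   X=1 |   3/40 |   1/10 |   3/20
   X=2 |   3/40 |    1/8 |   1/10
0.0119 bits

Mutual information: I(X;Y) = H(X) + H(Y) - H(X,Y)

Marginals:
P(X) = (3/8, 13/40, 3/10), H(X) = 1.5787 bits
P(Y) = (9/40, 7/20, 17/40), H(Y) = 1.5389 bits

Joint entropy: H(X,Y) = 3.1058 bits

I(X;Y) = 1.5787 + 1.5389 - 3.1058 = 0.0119 bits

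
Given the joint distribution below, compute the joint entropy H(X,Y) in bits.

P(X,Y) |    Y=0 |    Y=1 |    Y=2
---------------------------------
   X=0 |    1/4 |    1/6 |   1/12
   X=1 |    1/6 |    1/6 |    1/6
2.5221 bits

Joint entropy is H(X,Y) = -Σ_{x,y} p(x,y) log p(x,y).

Summing over all non-zero entries:
H(X,Y) = -[1/4·log_2(1/4) + 1/6·log_2(1/6) + 1/12·log_2(1/12) + 1/6·log_2(1/6) + 1/6·log_2(1/6) + 1/6·log_2(1/6)]
H(X,Y) = 2.5221 bits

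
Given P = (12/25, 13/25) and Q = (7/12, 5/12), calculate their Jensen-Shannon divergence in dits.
0.0023 dits

Jensen-Shannon divergence is:
JSD(P||Q) = 0.5 × D_KL(P||M) + 0.5 × D_KL(Q||M)
where M = 0.5 × (P + Q) is the mixture distribution.

M = 0.5 × (12/25, 13/25) + 0.5 × (7/12, 5/12) = (0.531667, 0.468333)

D_KL(P||M) = 0.0023 dits
D_KL(Q||M) = 0.0023 dits

JSD(P||Q) = 0.5 × 0.0023 + 0.5 × 0.0023 = 0.0023 dits

Unlike KL divergence, JSD is symmetric and bounded: 0 ≤ JSD ≤ log(2).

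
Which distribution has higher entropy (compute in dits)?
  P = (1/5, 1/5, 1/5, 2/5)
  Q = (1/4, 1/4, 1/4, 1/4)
Q

Computing entropies in dits:
H(P) = 0.5786
H(Q) = 0.6021

Distribution Q has higher entropy.

Intuition: The distribution closer to uniform (more spread out) has higher entropy.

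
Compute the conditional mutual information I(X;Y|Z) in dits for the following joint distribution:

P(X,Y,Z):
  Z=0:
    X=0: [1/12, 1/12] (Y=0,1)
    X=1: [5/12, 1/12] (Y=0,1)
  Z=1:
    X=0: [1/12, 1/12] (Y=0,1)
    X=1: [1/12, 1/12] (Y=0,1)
0.0148 dits

Conditional mutual information: I(X;Y|Z) = H(X|Z) + H(Y|Z) - H(X,Y|Z)

H(Z) = 0.2764
H(X,Z) = 0.5396 → H(X|Z) = 0.2632
H(Y,Z) = 0.5396 → H(Y|Z) = 0.2632
H(X,Y,Z) = 0.7879 → H(X,Y|Z) = 0.5115

I(X;Y|Z) = 0.2632 + 0.2632 - 0.5115 = 0.0148 dits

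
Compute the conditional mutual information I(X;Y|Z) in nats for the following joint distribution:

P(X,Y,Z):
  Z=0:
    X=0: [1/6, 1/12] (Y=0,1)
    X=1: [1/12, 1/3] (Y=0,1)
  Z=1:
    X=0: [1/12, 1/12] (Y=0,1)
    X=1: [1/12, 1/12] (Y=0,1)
0.0734 nats

Conditional mutual information: I(X;Y|Z) = H(X|Z) + H(Y|Z) - H(X,Y|Z)

H(Z) = 0.6365
H(X,Z) = 1.3086 → H(X|Z) = 0.6721
H(Y,Z) = 1.3086 → H(Y|Z) = 0.6721
H(X,Y,Z) = 1.9073 → H(X,Y|Z) = 1.2708

I(X;Y|Z) = 0.6721 + 0.6721 - 1.2708 = 0.0734 nats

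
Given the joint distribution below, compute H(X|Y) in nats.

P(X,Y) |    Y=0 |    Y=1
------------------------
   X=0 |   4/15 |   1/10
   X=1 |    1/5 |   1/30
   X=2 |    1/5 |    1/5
1.0252 nats

Using the chain rule: H(X|Y) = H(X,Y) - H(Y)

First, compute H(X,Y) = 1.6618 nats

Marginal P(Y) = (2/3, 1/3)
H(Y) = 0.6365 nats

H(X|Y) = H(X,Y) - H(Y) = 1.6618 - 0.6365 = 1.0252 nats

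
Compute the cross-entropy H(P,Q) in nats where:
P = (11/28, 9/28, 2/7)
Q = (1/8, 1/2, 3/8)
1.3200 nats

Cross-entropy: H(P,Q) = -Σ p(x) log q(x)

Alternatively: H(P,Q) = H(P) + D_KL(P||Q)
H(P) = 1.0898 nats
D_KL(P||Q) = 0.2302 nats

H(P,Q) = 1.0898 + 0.2302 = 1.3200 nats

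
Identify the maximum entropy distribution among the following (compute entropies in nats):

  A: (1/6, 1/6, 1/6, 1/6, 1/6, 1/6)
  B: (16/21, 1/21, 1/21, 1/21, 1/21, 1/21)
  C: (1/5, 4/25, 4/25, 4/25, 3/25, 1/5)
A

For a discrete distribution over n outcomes, entropy is maximized by the uniform distribution.

Computing entropies:
H(A) = 1.7918 nats
H(B) = 0.9321 nats
H(C) = 1.7778 nats

The uniform distribution (where all probabilities equal 1/6) achieves the maximum entropy of log_e(6) = 1.7918 nats.

Distribution A has the highest entropy.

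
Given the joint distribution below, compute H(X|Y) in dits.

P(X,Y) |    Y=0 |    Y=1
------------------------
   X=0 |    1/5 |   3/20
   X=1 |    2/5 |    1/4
0.2808 dits

Using the chain rule: H(X|Y) = H(X,Y) - H(Y)

First, compute H(X,Y) = 0.5731 dits

Marginal P(Y) = (3/5, 2/5)
H(Y) = 0.2923 dits

H(X|Y) = H(X,Y) - H(Y) = 0.5731 - 0.2923 = 0.2808 dits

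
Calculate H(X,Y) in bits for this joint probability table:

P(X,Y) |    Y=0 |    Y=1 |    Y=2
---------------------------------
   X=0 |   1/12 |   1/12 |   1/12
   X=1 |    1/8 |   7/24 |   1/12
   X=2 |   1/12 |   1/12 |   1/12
2.9847 bits

Joint entropy is H(X,Y) = -Σ_{x,y} p(x,y) log p(x,y).

Summing over all non-zero entries:
H(X,Y) = -[1/12·log_2(1/12) + 1/12·log_2(1/12) + 1/12·log_2(1/12) + 1/8·log_2(1/8) + 7/24·log_2(7/24) + 1/12·log_2(1/12) + 1/12·log_2(1/12) + 1/12·log_2(1/12) + 1/12·log_2(1/12)]
H(X,Y) = 2.9847 bits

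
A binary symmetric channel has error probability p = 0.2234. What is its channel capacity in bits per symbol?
0.2337 bits

For a binary symmetric channel (BSC) with error probability p:
Capacity C = 1 - H(p) bits per symbol

where H(p) = -p log₂(p) - (1-p) log₂(1-p) is the binary entropy function.

H(0.2234) = 0.7663 bits
C = 1 - 0.7663 = 0.2337 bits per symbol

This means we can reliably transmit up to 0.2337 bits of information per channel use.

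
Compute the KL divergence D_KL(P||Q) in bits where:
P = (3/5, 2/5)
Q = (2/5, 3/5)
0.1170 bits

KL divergence: D_KL(P||Q) = Σ p(x) log(p(x)/q(x))

Computing term by term:
  x=0: 3/5 × log_2[(3/5)/(2/5)] = 3/5 × 0.5850 = 0.3510
  x=1: 2/5 × log_2[(2/5)/(3/5)] = 2/5 × -0.5850 = -0.2340

D_KL(P||Q) = 0.1170 bits

Note: KL divergence is always non-negative and equals 0 iff P = Q.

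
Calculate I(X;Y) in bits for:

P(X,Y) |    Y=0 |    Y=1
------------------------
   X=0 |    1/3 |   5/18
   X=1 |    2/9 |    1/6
0.0005 bits

Mutual information: I(X;Y) = H(X) + H(Y) - H(X,Y)

Marginals:
P(X) = (11/18, 7/18), H(X) = 0.9641 bits
P(Y) = (5/9, 4/9), H(Y) = 0.9911 bits

Joint entropy: H(X,Y) = 1.9547 bits

I(X;Y) = 0.9641 + 0.9911 - 1.9547 = 0.0005 bits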